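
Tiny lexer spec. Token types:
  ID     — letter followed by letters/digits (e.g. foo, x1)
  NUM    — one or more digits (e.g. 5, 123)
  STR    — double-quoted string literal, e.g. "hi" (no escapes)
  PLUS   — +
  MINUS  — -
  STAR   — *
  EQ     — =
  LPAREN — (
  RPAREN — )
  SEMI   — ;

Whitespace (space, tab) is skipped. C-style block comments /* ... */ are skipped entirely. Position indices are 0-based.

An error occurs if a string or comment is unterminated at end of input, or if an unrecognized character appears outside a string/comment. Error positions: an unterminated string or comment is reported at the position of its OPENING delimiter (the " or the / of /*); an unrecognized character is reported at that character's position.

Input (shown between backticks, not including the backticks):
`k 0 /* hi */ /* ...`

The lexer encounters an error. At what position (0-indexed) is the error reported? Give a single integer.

pos=0: emit ID 'k' (now at pos=1)
pos=2: emit NUM '0' (now at pos=3)
pos=4: enter COMMENT mode (saw '/*')
exit COMMENT mode (now at pos=12)
pos=13: enter COMMENT mode (saw '/*')
pos=13: ERROR — unterminated comment (reached EOF)

Answer: 13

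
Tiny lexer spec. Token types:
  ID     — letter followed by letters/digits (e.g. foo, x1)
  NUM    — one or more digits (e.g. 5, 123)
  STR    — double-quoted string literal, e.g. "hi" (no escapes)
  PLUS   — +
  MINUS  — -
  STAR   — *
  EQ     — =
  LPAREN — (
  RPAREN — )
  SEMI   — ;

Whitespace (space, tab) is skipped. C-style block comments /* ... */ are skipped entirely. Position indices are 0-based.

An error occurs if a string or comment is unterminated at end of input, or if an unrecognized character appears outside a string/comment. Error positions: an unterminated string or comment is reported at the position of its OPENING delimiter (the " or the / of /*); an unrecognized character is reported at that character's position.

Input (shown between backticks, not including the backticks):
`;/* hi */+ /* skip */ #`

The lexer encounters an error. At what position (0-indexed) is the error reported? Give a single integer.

pos=0: emit SEMI ';'
pos=1: enter COMMENT mode (saw '/*')
exit COMMENT mode (now at pos=9)
pos=9: emit PLUS '+'
pos=11: enter COMMENT mode (saw '/*')
exit COMMENT mode (now at pos=21)
pos=22: ERROR — unrecognized char '#'

Answer: 22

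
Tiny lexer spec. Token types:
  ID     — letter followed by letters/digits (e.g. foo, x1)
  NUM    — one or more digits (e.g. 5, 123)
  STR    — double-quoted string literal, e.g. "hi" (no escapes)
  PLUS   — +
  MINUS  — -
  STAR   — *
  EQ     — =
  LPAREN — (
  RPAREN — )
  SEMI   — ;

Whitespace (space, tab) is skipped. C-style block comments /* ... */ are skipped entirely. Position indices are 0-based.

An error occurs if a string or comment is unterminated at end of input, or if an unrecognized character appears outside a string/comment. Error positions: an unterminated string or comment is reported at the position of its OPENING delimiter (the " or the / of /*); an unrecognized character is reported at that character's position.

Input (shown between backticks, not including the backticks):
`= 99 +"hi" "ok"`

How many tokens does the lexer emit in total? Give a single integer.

pos=0: emit EQ '='
pos=2: emit NUM '99' (now at pos=4)
pos=5: emit PLUS '+'
pos=6: enter STRING mode
pos=6: emit STR "hi" (now at pos=10)
pos=11: enter STRING mode
pos=11: emit STR "ok" (now at pos=15)
DONE. 5 tokens: [EQ, NUM, PLUS, STR, STR]

Answer: 5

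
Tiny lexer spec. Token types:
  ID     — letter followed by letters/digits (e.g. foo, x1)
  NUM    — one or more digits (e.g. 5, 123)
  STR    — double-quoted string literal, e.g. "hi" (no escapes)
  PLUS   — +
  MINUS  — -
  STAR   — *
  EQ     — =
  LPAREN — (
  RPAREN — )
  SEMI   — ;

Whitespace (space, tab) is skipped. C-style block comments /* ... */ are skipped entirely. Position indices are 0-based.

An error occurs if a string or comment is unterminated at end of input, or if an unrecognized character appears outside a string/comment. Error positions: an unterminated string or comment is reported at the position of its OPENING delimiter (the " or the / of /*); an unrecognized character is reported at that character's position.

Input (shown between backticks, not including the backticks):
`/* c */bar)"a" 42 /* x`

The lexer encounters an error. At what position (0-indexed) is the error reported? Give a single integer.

pos=0: enter COMMENT mode (saw '/*')
exit COMMENT mode (now at pos=7)
pos=7: emit ID 'bar' (now at pos=10)
pos=10: emit RPAREN ')'
pos=11: enter STRING mode
pos=11: emit STR "a" (now at pos=14)
pos=15: emit NUM '42' (now at pos=17)
pos=18: enter COMMENT mode (saw '/*')
pos=18: ERROR — unterminated comment (reached EOF)

Answer: 18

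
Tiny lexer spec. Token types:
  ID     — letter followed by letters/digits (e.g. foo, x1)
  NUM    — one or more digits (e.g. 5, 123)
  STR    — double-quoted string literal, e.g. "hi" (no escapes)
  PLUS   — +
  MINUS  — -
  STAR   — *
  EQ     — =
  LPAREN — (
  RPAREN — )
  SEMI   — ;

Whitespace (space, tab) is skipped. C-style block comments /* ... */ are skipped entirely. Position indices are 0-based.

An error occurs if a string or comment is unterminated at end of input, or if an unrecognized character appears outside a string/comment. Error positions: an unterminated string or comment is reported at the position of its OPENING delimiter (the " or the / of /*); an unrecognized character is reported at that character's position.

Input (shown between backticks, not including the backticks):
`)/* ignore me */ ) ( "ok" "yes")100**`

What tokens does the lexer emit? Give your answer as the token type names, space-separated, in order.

pos=0: emit RPAREN ')'
pos=1: enter COMMENT mode (saw '/*')
exit COMMENT mode (now at pos=16)
pos=17: emit RPAREN ')'
pos=19: emit LPAREN '('
pos=21: enter STRING mode
pos=21: emit STR "ok" (now at pos=25)
pos=26: enter STRING mode
pos=26: emit STR "yes" (now at pos=31)
pos=31: emit RPAREN ')'
pos=32: emit NUM '100' (now at pos=35)
pos=35: emit STAR '*'
pos=36: emit STAR '*'
DONE. 9 tokens: [RPAREN, RPAREN, LPAREN, STR, STR, RPAREN, NUM, STAR, STAR]

Answer: RPAREN RPAREN LPAREN STR STR RPAREN NUM STAR STAR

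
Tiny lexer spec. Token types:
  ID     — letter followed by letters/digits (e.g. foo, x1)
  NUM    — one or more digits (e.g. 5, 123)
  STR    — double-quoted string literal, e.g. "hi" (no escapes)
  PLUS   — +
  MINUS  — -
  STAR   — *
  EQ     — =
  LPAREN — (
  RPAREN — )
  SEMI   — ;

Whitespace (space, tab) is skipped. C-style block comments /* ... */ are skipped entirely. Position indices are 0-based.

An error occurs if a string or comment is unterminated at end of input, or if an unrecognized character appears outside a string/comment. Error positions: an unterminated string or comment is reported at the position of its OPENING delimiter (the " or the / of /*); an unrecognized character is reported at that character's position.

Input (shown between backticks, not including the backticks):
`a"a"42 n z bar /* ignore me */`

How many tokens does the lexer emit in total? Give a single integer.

Answer: 6

Derivation:
pos=0: emit ID 'a' (now at pos=1)
pos=1: enter STRING mode
pos=1: emit STR "a" (now at pos=4)
pos=4: emit NUM '42' (now at pos=6)
pos=7: emit ID 'n' (now at pos=8)
pos=9: emit ID 'z' (now at pos=10)
pos=11: emit ID 'bar' (now at pos=14)
pos=15: enter COMMENT mode (saw '/*')
exit COMMENT mode (now at pos=30)
DONE. 6 tokens: [ID, STR, NUM, ID, ID, ID]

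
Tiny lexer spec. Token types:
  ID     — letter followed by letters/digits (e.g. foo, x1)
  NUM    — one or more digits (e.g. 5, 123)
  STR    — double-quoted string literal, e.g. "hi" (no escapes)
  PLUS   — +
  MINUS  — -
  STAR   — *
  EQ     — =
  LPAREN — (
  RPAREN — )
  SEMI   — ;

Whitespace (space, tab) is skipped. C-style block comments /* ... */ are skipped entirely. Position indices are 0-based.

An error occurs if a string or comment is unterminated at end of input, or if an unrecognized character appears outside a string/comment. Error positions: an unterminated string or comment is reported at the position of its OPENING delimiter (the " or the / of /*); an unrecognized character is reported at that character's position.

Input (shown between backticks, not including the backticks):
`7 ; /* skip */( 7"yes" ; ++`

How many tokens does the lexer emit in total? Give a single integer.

pos=0: emit NUM '7' (now at pos=1)
pos=2: emit SEMI ';'
pos=4: enter COMMENT mode (saw '/*')
exit COMMENT mode (now at pos=14)
pos=14: emit LPAREN '('
pos=16: emit NUM '7' (now at pos=17)
pos=17: enter STRING mode
pos=17: emit STR "yes" (now at pos=22)
pos=23: emit SEMI ';'
pos=25: emit PLUS '+'
pos=26: emit PLUS '+'
DONE. 8 tokens: [NUM, SEMI, LPAREN, NUM, STR, SEMI, PLUS, PLUS]

Answer: 8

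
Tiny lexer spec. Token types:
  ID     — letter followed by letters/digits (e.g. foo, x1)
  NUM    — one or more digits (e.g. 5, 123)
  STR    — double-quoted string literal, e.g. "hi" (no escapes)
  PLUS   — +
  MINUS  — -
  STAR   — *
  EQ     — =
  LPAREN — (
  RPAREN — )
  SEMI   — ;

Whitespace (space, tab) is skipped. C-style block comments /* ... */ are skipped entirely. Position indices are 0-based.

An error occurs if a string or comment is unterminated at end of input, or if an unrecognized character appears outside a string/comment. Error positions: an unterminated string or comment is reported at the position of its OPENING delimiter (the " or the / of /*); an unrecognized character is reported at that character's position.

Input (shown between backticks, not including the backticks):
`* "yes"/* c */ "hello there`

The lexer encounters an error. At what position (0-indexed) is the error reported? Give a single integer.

pos=0: emit STAR '*'
pos=2: enter STRING mode
pos=2: emit STR "yes" (now at pos=7)
pos=7: enter COMMENT mode (saw '/*')
exit COMMENT mode (now at pos=14)
pos=15: enter STRING mode
pos=15: ERROR — unterminated string

Answer: 15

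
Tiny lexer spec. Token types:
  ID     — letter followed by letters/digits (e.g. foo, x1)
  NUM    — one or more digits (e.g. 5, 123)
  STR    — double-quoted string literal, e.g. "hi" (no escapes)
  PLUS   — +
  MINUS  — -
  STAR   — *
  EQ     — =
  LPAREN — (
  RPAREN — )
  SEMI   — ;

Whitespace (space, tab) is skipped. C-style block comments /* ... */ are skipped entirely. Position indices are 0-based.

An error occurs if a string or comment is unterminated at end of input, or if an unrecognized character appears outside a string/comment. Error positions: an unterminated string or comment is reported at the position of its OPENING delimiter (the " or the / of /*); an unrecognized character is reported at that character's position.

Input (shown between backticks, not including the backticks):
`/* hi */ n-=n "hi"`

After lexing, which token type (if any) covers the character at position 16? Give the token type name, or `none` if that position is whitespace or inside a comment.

Answer: STR

Derivation:
pos=0: enter COMMENT mode (saw '/*')
exit COMMENT mode (now at pos=8)
pos=9: emit ID 'n' (now at pos=10)
pos=10: emit MINUS '-'
pos=11: emit EQ '='
pos=12: emit ID 'n' (now at pos=13)
pos=14: enter STRING mode
pos=14: emit STR "hi" (now at pos=18)
DONE. 5 tokens: [ID, MINUS, EQ, ID, STR]
Position 16: char is 'i' -> STR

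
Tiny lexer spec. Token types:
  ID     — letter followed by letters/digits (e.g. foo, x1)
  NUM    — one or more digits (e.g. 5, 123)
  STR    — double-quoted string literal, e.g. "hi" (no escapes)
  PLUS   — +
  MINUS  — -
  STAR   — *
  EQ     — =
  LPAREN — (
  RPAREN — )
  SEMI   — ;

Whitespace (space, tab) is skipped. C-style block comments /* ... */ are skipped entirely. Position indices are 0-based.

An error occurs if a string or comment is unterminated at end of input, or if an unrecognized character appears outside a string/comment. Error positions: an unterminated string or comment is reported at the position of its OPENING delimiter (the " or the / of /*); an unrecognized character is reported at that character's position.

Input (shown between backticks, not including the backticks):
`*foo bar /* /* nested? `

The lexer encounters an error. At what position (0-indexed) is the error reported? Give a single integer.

pos=0: emit STAR '*'
pos=1: emit ID 'foo' (now at pos=4)
pos=5: emit ID 'bar' (now at pos=8)
pos=9: enter COMMENT mode (saw '/*')
pos=9: ERROR — unterminated comment (reached EOF)

Answer: 9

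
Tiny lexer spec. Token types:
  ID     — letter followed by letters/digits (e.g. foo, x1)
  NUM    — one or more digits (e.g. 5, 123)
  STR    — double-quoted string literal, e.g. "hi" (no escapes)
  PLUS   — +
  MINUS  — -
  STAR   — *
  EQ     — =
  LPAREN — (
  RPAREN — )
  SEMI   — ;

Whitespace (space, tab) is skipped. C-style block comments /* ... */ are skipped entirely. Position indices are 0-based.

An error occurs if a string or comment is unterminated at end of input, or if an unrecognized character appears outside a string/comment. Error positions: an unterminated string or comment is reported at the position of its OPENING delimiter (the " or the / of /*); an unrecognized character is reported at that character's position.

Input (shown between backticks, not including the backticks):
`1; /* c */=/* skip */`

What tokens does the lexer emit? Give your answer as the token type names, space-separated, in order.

Answer: NUM SEMI EQ

Derivation:
pos=0: emit NUM '1' (now at pos=1)
pos=1: emit SEMI ';'
pos=3: enter COMMENT mode (saw '/*')
exit COMMENT mode (now at pos=10)
pos=10: emit EQ '='
pos=11: enter COMMENT mode (saw '/*')
exit COMMENT mode (now at pos=21)
DONE. 3 tokens: [NUM, SEMI, EQ]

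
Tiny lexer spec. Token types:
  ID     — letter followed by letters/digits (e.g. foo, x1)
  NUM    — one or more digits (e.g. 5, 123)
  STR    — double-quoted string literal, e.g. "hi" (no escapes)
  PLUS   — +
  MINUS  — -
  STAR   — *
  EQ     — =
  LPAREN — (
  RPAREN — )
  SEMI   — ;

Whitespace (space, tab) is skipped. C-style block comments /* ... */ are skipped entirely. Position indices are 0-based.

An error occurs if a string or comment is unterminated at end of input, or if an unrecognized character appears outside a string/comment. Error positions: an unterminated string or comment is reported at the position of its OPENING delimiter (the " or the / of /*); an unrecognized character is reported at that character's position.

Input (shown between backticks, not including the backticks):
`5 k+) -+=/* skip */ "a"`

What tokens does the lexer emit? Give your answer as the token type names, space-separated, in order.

Answer: NUM ID PLUS RPAREN MINUS PLUS EQ STR

Derivation:
pos=0: emit NUM '5' (now at pos=1)
pos=2: emit ID 'k' (now at pos=3)
pos=3: emit PLUS '+'
pos=4: emit RPAREN ')'
pos=6: emit MINUS '-'
pos=7: emit PLUS '+'
pos=8: emit EQ '='
pos=9: enter COMMENT mode (saw '/*')
exit COMMENT mode (now at pos=19)
pos=20: enter STRING mode
pos=20: emit STR "a" (now at pos=23)
DONE. 8 tokens: [NUM, ID, PLUS, RPAREN, MINUS, PLUS, EQ, STR]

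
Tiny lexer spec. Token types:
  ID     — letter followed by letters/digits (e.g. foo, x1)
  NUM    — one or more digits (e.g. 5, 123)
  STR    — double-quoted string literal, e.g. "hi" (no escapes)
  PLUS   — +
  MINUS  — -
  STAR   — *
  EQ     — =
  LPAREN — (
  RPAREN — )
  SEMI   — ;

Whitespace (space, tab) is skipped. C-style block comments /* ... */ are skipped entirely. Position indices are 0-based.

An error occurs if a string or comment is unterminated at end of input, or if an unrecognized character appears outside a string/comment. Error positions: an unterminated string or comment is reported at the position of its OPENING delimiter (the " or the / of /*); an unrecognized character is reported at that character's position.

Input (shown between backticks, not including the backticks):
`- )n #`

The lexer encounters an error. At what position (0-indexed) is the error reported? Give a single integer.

Answer: 5

Derivation:
pos=0: emit MINUS '-'
pos=2: emit RPAREN ')'
pos=3: emit ID 'n' (now at pos=4)
pos=5: ERROR — unrecognized char '#'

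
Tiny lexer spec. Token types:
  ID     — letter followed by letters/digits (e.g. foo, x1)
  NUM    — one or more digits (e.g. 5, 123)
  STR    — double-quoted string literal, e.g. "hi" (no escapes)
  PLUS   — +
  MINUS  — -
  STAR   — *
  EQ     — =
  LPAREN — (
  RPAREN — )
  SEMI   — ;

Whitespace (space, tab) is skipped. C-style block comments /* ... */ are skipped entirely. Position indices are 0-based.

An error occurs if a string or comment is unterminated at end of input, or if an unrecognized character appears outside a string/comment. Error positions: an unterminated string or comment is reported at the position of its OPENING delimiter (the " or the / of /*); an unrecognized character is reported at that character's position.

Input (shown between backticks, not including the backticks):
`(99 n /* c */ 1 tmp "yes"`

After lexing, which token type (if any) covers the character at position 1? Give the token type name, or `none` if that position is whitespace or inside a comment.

pos=0: emit LPAREN '('
pos=1: emit NUM '99' (now at pos=3)
pos=4: emit ID 'n' (now at pos=5)
pos=6: enter COMMENT mode (saw '/*')
exit COMMENT mode (now at pos=13)
pos=14: emit NUM '1' (now at pos=15)
pos=16: emit ID 'tmp' (now at pos=19)
pos=20: enter STRING mode
pos=20: emit STR "yes" (now at pos=25)
DONE. 6 tokens: [LPAREN, NUM, ID, NUM, ID, STR]
Position 1: char is '9' -> NUM

Answer: NUM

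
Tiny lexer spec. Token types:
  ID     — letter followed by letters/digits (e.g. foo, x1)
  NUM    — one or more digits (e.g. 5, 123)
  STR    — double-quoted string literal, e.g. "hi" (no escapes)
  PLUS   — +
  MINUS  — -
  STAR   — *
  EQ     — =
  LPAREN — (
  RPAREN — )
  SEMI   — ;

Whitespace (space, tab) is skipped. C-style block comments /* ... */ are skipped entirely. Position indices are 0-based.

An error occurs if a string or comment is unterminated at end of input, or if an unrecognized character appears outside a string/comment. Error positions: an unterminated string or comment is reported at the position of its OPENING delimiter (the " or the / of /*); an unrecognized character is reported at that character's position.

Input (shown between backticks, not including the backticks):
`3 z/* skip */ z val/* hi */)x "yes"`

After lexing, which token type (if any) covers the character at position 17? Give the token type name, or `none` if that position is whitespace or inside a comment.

pos=0: emit NUM '3' (now at pos=1)
pos=2: emit ID 'z' (now at pos=3)
pos=3: enter COMMENT mode (saw '/*')
exit COMMENT mode (now at pos=13)
pos=14: emit ID 'z' (now at pos=15)
pos=16: emit ID 'val' (now at pos=19)
pos=19: enter COMMENT mode (saw '/*')
exit COMMENT mode (now at pos=27)
pos=27: emit RPAREN ')'
pos=28: emit ID 'x' (now at pos=29)
pos=30: enter STRING mode
pos=30: emit STR "yes" (now at pos=35)
DONE. 7 tokens: [NUM, ID, ID, ID, RPAREN, ID, STR]
Position 17: char is 'a' -> ID

Answer: ID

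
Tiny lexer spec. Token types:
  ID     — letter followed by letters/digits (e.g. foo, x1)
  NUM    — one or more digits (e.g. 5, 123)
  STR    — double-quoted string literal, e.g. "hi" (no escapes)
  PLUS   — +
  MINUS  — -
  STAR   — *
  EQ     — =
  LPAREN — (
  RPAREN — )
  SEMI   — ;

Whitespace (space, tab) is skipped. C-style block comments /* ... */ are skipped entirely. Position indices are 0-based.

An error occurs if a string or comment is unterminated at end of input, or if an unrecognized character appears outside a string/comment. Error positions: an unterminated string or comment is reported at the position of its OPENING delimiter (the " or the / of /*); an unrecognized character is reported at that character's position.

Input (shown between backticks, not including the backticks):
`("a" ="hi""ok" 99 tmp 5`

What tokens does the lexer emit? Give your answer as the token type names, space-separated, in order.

pos=0: emit LPAREN '('
pos=1: enter STRING mode
pos=1: emit STR "a" (now at pos=4)
pos=5: emit EQ '='
pos=6: enter STRING mode
pos=6: emit STR "hi" (now at pos=10)
pos=10: enter STRING mode
pos=10: emit STR "ok" (now at pos=14)
pos=15: emit NUM '99' (now at pos=17)
pos=18: emit ID 'tmp' (now at pos=21)
pos=22: emit NUM '5' (now at pos=23)
DONE. 8 tokens: [LPAREN, STR, EQ, STR, STR, NUM, ID, NUM]

Answer: LPAREN STR EQ STR STR NUM ID NUM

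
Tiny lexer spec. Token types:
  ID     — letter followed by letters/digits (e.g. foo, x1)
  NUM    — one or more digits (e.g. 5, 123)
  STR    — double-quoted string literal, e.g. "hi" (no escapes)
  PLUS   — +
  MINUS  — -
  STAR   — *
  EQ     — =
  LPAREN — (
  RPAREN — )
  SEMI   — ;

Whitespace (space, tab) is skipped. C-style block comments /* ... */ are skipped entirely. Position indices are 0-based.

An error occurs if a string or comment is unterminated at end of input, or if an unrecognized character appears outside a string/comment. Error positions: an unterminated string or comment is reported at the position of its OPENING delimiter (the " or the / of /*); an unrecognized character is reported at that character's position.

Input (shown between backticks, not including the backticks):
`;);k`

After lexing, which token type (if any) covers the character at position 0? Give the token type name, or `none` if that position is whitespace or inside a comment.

pos=0: emit SEMI ';'
pos=1: emit RPAREN ')'
pos=2: emit SEMI ';'
pos=3: emit ID 'k' (now at pos=4)
DONE. 4 tokens: [SEMI, RPAREN, SEMI, ID]
Position 0: char is ';' -> SEMI

Answer: SEMI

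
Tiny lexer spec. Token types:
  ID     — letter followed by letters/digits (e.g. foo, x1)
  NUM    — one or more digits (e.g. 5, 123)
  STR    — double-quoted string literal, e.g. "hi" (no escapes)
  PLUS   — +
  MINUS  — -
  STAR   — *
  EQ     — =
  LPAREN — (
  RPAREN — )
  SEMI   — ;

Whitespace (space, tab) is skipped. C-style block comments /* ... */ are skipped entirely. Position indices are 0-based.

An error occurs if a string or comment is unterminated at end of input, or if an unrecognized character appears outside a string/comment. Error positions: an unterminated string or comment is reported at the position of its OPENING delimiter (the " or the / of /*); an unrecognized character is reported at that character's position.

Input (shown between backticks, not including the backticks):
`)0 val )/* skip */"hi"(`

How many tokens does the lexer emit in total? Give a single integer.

Answer: 6

Derivation:
pos=0: emit RPAREN ')'
pos=1: emit NUM '0' (now at pos=2)
pos=3: emit ID 'val' (now at pos=6)
pos=7: emit RPAREN ')'
pos=8: enter COMMENT mode (saw '/*')
exit COMMENT mode (now at pos=18)
pos=18: enter STRING mode
pos=18: emit STR "hi" (now at pos=22)
pos=22: emit LPAREN '('
DONE. 6 tokens: [RPAREN, NUM, ID, RPAREN, STR, LPAREN]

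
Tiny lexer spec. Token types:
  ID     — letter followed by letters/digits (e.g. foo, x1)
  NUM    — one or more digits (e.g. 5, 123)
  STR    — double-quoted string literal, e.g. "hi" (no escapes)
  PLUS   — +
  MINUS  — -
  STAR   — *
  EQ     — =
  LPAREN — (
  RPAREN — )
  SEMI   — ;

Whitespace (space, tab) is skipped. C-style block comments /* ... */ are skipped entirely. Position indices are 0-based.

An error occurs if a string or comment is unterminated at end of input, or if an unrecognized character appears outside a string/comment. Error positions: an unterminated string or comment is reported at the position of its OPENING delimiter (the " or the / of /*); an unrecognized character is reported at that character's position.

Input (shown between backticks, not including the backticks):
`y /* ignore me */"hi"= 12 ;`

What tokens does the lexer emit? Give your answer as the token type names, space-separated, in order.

pos=0: emit ID 'y' (now at pos=1)
pos=2: enter COMMENT mode (saw '/*')
exit COMMENT mode (now at pos=17)
pos=17: enter STRING mode
pos=17: emit STR "hi" (now at pos=21)
pos=21: emit EQ '='
pos=23: emit NUM '12' (now at pos=25)
pos=26: emit SEMI ';'
DONE. 5 tokens: [ID, STR, EQ, NUM, SEMI]

Answer: ID STR EQ NUM SEMI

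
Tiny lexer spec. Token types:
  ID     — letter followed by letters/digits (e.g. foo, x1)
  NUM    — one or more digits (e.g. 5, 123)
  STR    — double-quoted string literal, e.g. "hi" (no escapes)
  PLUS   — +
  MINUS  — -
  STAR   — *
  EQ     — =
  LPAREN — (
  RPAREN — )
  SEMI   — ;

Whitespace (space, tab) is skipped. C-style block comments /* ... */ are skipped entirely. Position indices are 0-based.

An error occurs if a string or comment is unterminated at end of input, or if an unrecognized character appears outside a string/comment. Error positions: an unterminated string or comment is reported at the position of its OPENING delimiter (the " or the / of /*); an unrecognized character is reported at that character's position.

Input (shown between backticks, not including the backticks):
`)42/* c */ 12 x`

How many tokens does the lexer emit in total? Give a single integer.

Answer: 4

Derivation:
pos=0: emit RPAREN ')'
pos=1: emit NUM '42' (now at pos=3)
pos=3: enter COMMENT mode (saw '/*')
exit COMMENT mode (now at pos=10)
pos=11: emit NUM '12' (now at pos=13)
pos=14: emit ID 'x' (now at pos=15)
DONE. 4 tokens: [RPAREN, NUM, NUM, ID]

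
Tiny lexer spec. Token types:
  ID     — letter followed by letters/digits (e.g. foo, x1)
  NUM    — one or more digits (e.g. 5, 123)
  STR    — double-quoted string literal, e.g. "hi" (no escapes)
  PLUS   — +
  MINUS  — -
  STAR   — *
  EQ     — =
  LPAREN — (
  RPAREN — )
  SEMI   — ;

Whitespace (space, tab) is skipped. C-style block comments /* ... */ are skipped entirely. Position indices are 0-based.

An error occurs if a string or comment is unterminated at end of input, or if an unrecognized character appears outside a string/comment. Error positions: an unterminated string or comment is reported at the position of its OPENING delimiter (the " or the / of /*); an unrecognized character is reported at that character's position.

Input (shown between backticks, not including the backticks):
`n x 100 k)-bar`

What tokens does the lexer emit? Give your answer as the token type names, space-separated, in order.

Answer: ID ID NUM ID RPAREN MINUS ID

Derivation:
pos=0: emit ID 'n' (now at pos=1)
pos=2: emit ID 'x' (now at pos=3)
pos=4: emit NUM '100' (now at pos=7)
pos=8: emit ID 'k' (now at pos=9)
pos=9: emit RPAREN ')'
pos=10: emit MINUS '-'
pos=11: emit ID 'bar' (now at pos=14)
DONE. 7 tokens: [ID, ID, NUM, ID, RPAREN, MINUS, ID]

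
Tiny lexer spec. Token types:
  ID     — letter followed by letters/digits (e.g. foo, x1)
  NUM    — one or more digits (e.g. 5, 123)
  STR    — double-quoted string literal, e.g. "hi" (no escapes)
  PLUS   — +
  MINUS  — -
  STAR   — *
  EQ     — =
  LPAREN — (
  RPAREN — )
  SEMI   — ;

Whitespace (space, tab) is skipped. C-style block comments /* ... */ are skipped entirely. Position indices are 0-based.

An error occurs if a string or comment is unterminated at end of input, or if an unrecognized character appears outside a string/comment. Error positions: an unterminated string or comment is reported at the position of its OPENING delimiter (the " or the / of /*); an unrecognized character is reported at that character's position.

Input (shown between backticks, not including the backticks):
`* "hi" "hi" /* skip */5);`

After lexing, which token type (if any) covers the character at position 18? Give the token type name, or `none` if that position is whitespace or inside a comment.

pos=0: emit STAR '*'
pos=2: enter STRING mode
pos=2: emit STR "hi" (now at pos=6)
pos=7: enter STRING mode
pos=7: emit STR "hi" (now at pos=11)
pos=12: enter COMMENT mode (saw '/*')
exit COMMENT mode (now at pos=22)
pos=22: emit NUM '5' (now at pos=23)
pos=23: emit RPAREN ')'
pos=24: emit SEMI ';'
DONE. 6 tokens: [STAR, STR, STR, NUM, RPAREN, SEMI]
Position 18: char is 'p' -> none

Answer: none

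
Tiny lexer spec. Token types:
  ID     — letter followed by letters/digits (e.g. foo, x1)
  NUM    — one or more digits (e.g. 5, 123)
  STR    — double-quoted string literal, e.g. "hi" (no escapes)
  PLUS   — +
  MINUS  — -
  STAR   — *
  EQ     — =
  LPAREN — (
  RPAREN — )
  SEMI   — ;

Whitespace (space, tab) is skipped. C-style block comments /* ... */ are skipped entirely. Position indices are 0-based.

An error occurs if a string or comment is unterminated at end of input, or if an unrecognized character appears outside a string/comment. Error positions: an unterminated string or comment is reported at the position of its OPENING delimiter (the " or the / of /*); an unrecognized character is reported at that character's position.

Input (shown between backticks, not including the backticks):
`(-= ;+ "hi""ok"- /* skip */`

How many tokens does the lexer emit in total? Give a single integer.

Answer: 8

Derivation:
pos=0: emit LPAREN '('
pos=1: emit MINUS '-'
pos=2: emit EQ '='
pos=4: emit SEMI ';'
pos=5: emit PLUS '+'
pos=7: enter STRING mode
pos=7: emit STR "hi" (now at pos=11)
pos=11: enter STRING mode
pos=11: emit STR "ok" (now at pos=15)
pos=15: emit MINUS '-'
pos=17: enter COMMENT mode (saw '/*')
exit COMMENT mode (now at pos=27)
DONE. 8 tokens: [LPAREN, MINUS, EQ, SEMI, PLUS, STR, STR, MINUS]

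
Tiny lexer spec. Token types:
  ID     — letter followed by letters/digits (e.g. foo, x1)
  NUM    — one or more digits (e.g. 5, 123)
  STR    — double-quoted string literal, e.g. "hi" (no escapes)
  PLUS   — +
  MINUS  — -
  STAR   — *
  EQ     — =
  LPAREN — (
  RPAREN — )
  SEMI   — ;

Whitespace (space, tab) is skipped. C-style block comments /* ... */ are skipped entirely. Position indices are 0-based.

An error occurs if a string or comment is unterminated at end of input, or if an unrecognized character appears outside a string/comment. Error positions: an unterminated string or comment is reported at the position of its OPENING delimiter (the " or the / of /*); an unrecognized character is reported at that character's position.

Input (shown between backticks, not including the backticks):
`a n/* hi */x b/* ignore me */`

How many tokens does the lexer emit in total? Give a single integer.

Answer: 4

Derivation:
pos=0: emit ID 'a' (now at pos=1)
pos=2: emit ID 'n' (now at pos=3)
pos=3: enter COMMENT mode (saw '/*')
exit COMMENT mode (now at pos=11)
pos=11: emit ID 'x' (now at pos=12)
pos=13: emit ID 'b' (now at pos=14)
pos=14: enter COMMENT mode (saw '/*')
exit COMMENT mode (now at pos=29)
DONE. 4 tokens: [ID, ID, ID, ID]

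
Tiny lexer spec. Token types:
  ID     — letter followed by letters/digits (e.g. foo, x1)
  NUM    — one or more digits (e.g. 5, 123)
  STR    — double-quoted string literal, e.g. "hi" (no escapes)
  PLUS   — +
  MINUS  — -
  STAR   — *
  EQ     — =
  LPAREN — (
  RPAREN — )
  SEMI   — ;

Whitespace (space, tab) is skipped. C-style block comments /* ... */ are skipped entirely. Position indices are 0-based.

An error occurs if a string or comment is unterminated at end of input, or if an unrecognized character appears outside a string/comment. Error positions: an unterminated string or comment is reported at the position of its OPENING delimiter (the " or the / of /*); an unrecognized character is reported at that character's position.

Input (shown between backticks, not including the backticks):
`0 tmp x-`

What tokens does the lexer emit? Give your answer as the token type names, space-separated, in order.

Answer: NUM ID ID MINUS

Derivation:
pos=0: emit NUM '0' (now at pos=1)
pos=2: emit ID 'tmp' (now at pos=5)
pos=6: emit ID 'x' (now at pos=7)
pos=7: emit MINUS '-'
DONE. 4 tokens: [NUM, ID, ID, MINUS]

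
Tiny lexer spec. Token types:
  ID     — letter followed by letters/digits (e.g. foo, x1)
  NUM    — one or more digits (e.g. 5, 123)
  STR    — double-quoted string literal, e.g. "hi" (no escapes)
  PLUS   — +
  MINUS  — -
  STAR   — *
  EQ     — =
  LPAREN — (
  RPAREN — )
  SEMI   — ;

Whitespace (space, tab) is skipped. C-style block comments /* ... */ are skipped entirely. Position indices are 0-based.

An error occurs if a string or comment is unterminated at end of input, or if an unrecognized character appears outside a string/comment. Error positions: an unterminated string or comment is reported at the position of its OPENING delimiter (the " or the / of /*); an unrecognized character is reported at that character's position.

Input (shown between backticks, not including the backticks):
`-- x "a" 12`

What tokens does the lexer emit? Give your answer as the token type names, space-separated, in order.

pos=0: emit MINUS '-'
pos=1: emit MINUS '-'
pos=3: emit ID 'x' (now at pos=4)
pos=5: enter STRING mode
pos=5: emit STR "a" (now at pos=8)
pos=9: emit NUM '12' (now at pos=11)
DONE. 5 tokens: [MINUS, MINUS, ID, STR, NUM]

Answer: MINUS MINUS ID STR NUM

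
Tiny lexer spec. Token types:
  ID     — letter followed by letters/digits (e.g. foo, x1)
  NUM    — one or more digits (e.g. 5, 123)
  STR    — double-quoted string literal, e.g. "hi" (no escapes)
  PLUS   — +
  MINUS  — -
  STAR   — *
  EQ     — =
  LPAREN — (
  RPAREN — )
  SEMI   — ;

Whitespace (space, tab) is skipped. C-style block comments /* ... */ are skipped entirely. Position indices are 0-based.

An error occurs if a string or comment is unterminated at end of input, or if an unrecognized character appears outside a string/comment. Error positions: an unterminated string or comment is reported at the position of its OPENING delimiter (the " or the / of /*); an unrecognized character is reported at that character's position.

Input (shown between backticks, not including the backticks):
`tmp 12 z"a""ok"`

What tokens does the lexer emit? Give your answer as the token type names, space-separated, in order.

Answer: ID NUM ID STR STR

Derivation:
pos=0: emit ID 'tmp' (now at pos=3)
pos=4: emit NUM '12' (now at pos=6)
pos=7: emit ID 'z' (now at pos=8)
pos=8: enter STRING mode
pos=8: emit STR "a" (now at pos=11)
pos=11: enter STRING mode
pos=11: emit STR "ok" (now at pos=15)
DONE. 5 tokens: [ID, NUM, ID, STR, STR]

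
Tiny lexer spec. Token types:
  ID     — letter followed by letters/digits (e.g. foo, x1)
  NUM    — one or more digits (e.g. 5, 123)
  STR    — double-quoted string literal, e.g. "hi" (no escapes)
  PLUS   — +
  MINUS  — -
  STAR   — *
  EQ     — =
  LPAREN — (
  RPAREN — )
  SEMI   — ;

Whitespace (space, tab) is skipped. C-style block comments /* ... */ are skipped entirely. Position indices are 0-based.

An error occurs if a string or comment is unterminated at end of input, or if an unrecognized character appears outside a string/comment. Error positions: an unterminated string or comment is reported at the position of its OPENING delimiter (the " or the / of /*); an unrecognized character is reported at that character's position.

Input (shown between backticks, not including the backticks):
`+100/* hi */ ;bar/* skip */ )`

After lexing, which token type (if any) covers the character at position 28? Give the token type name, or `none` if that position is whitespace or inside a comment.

pos=0: emit PLUS '+'
pos=1: emit NUM '100' (now at pos=4)
pos=4: enter COMMENT mode (saw '/*')
exit COMMENT mode (now at pos=12)
pos=13: emit SEMI ';'
pos=14: emit ID 'bar' (now at pos=17)
pos=17: enter COMMENT mode (saw '/*')
exit COMMENT mode (now at pos=27)
pos=28: emit RPAREN ')'
DONE. 5 tokens: [PLUS, NUM, SEMI, ID, RPAREN]
Position 28: char is ')' -> RPAREN

Answer: RPAREN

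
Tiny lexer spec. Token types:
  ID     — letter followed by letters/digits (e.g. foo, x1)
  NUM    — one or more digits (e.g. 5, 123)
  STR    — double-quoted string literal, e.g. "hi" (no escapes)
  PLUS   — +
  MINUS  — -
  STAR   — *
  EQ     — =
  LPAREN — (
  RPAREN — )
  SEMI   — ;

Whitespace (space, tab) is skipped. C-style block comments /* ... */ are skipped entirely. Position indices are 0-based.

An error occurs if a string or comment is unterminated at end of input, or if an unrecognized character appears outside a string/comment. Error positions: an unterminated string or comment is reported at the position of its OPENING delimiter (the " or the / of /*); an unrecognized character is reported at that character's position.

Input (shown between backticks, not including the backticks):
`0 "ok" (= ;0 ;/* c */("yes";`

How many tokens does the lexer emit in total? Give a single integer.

pos=0: emit NUM '0' (now at pos=1)
pos=2: enter STRING mode
pos=2: emit STR "ok" (now at pos=6)
pos=7: emit LPAREN '('
pos=8: emit EQ '='
pos=10: emit SEMI ';'
pos=11: emit NUM '0' (now at pos=12)
pos=13: emit SEMI ';'
pos=14: enter COMMENT mode (saw '/*')
exit COMMENT mode (now at pos=21)
pos=21: emit LPAREN '('
pos=22: enter STRING mode
pos=22: emit STR "yes" (now at pos=27)
pos=27: emit SEMI ';'
DONE. 10 tokens: [NUM, STR, LPAREN, EQ, SEMI, NUM, SEMI, LPAREN, STR, SEMI]

Answer: 10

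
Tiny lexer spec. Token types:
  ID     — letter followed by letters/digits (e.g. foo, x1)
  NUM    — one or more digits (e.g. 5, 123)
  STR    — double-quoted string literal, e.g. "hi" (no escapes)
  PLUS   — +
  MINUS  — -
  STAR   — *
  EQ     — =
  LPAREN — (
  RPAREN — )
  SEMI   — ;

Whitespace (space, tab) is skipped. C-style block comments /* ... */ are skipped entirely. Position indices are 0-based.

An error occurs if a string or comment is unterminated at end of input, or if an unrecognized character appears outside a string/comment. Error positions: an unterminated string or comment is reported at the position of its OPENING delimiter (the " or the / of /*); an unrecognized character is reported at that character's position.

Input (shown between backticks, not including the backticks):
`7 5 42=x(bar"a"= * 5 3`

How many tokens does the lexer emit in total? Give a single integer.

pos=0: emit NUM '7' (now at pos=1)
pos=2: emit NUM '5' (now at pos=3)
pos=4: emit NUM '42' (now at pos=6)
pos=6: emit EQ '='
pos=7: emit ID 'x' (now at pos=8)
pos=8: emit LPAREN '('
pos=9: emit ID 'bar' (now at pos=12)
pos=12: enter STRING mode
pos=12: emit STR "a" (now at pos=15)
pos=15: emit EQ '='
pos=17: emit STAR '*'
pos=19: emit NUM '5' (now at pos=20)
pos=21: emit NUM '3' (now at pos=22)
DONE. 12 tokens: [NUM, NUM, NUM, EQ, ID, LPAREN, ID, STR, EQ, STAR, NUM, NUM]

Answer: 12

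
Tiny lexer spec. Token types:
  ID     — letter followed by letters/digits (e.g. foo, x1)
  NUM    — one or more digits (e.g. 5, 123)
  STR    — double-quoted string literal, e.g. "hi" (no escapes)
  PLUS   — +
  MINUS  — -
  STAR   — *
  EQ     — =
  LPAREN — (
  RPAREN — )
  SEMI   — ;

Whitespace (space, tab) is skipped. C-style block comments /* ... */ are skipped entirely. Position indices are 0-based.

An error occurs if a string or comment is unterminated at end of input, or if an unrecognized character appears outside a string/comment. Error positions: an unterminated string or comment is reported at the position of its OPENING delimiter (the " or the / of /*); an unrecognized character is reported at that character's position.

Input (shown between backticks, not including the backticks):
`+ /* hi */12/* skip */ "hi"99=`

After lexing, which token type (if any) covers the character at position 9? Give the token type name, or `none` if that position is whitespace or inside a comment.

Answer: none

Derivation:
pos=0: emit PLUS '+'
pos=2: enter COMMENT mode (saw '/*')
exit COMMENT mode (now at pos=10)
pos=10: emit NUM '12' (now at pos=12)
pos=12: enter COMMENT mode (saw '/*')
exit COMMENT mode (now at pos=22)
pos=23: enter STRING mode
pos=23: emit STR "hi" (now at pos=27)
pos=27: emit NUM '99' (now at pos=29)
pos=29: emit EQ '='
DONE. 5 tokens: [PLUS, NUM, STR, NUM, EQ]
Position 9: char is '/' -> none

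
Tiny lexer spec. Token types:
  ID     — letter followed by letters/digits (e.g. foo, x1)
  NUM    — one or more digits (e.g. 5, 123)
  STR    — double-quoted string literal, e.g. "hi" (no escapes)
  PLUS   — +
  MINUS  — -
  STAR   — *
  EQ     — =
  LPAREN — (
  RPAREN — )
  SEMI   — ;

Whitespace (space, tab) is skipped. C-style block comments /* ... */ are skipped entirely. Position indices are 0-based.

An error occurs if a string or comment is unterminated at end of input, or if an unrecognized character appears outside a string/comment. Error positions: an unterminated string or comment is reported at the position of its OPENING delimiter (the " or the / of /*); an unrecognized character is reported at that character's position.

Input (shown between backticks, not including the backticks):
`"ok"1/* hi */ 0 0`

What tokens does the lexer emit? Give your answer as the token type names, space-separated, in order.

pos=0: enter STRING mode
pos=0: emit STR "ok" (now at pos=4)
pos=4: emit NUM '1' (now at pos=5)
pos=5: enter COMMENT mode (saw '/*')
exit COMMENT mode (now at pos=13)
pos=14: emit NUM '0' (now at pos=15)
pos=16: emit NUM '0' (now at pos=17)
DONE. 4 tokens: [STR, NUM, NUM, NUM]

Answer: STR NUM NUM NUM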